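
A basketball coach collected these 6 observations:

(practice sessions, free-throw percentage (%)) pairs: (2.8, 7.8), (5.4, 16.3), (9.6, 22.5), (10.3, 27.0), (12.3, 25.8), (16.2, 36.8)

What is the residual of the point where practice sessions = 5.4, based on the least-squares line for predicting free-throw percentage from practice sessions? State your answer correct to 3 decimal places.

n = 6, Σx = 56.6, Σy = 136.2, Σxy = 1517.46, Σx² = 648.98
Sxx = Σx² − (Σx)²/n = 648.98 − 533.926667 = 115.053333
Sxy = Σxy − (Σx)(Σy)/n = 1517.46 − 1284.82 = 232.64
b = Sxy/Sxx = 232.64/115.053333 = 2.022019
a = ȳ − b·x̄ = 22.7 − 2.022019·9.433333 = 3.625623
ŷ(5.4) = 3.625623 + 2.022019·5.4 = 14.544524
residual = y − ŷ = 16.3 − 14.544524 = 1.755476

1.755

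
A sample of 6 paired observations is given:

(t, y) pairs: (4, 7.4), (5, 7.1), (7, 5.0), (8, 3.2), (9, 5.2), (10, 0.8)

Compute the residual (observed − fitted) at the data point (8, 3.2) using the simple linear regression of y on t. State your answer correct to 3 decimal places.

-0.801

n = 6, Σx = 43, Σy = 28.7, Σxy = 180.5, Σx² = 335
Sxx = Σx² − (Σx)²/n = 335 − 308.166667 = 26.833333
Sxy = Σxy − (Σx)(Σy)/n = 180.5 − 205.683333 = -25.183333
b = Sxy/Sxx = -25.183333/26.833333 = -0.938509
a = ȳ − b·x̄ = 4.783333 − (-0.938509)·7.166667 = 11.509317
ŷ(8) = 11.509317 + (-0.938509)·8 = 4.001242
residual = y − ŷ = 3.2 − 4.001242 = -0.801242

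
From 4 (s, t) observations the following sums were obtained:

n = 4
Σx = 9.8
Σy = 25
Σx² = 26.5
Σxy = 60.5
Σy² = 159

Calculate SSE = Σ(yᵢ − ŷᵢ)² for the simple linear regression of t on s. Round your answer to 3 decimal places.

2.524

Sxx = Σx² − (Σx)²/n = 26.5 − 24.01 = 2.49
Sxy = Σxy − (Σx)(Σy)/n = 60.5 − 61.25 = -0.75
Syy = Σy² − (Σy)²/n = 159 − 156.25 = 2.75
b = Sxy/Sxx = -0.75/2.49 = -0.301205
SSE = Syy − b·Sxy = 2.75 − (-0.301205)·(-0.75) = 2.524096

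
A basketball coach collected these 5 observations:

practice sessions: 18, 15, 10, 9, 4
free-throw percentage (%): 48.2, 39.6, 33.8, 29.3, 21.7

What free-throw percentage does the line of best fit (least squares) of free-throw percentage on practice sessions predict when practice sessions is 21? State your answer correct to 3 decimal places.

52.419

n = 5, Σx = 56, Σy = 172.6, Σxy = 2150.1, Σx² = 746
Sxx = Σx² − (Σx)²/n = 746 − 627.2 = 118.8
Sxy = Σxy − (Σx)(Σy)/n = 2150.1 − 1933.12 = 216.98
b = Sxy/Sxx = 216.98/118.8 = 1.826431
a = ȳ − b·x̄ = 34.52 − 1.826431·11.2 = 14.063973
ŷ(21) = a + b·21 = 14.063973 + 1.826431·21 = 52.419024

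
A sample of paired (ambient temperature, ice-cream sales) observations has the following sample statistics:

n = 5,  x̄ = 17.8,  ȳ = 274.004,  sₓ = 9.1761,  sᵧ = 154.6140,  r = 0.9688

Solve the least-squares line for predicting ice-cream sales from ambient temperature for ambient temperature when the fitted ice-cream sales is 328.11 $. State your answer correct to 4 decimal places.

b = r · sᵧ/sₓ = 0.9688 · 154.614/9.1761 = 16.323933
a = ȳ − b·x̄ = 274.004 − 16.323933·17.8 = -16.562011
Set a + b·x = 328.11: x = (328.11 − (-16.562011)) / 16.323933 = 21.114520

21.1145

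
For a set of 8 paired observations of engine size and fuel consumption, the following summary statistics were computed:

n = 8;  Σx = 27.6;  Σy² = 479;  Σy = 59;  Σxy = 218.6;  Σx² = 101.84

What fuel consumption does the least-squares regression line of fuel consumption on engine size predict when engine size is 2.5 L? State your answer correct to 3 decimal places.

5.215

Sxx = Σx² − (Σx)²/n = 101.84 − 95.22 = 6.62
Sxy = Σxy − (Σx)(Σy)/n = 218.6 − 203.55 = 15.05
b = Sxy/Sxx = 15.05/6.62 = 2.273414
a = ȳ − b·x̄ = 7.375 − 2.273414·3.45 = -0.468278
ŷ(2.5) = a + b·2.5 = -0.468278 + 2.273414·2.5 = 5.215257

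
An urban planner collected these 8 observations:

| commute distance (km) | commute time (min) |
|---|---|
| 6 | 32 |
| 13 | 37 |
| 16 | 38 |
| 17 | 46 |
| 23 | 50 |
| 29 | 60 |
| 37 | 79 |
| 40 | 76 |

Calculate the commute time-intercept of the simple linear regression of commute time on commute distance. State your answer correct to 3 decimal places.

19.042

n = 8, Σx = 181, Σy = 418, Σxy = 10916, Σx² = 5089
Sxx = Σx² − (Σx)²/n = 5089 − 4095.125 = 993.875
Sxy = Σxy − (Σx)(Σy)/n = 10916 − 9457.25 = 1458.75
b = Sxy/Sxx = 1458.75/993.875 = 1.467740
a = ȳ − b·x̄ = 52.25 − 1.467740·22.625 = 19.042385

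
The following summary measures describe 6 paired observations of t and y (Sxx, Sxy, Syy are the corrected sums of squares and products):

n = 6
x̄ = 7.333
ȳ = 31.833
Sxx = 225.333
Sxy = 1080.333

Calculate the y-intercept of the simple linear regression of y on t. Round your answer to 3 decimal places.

-3.324

b = Sxy/Sxx = 1080.333/225.333 = 4.794384
a = ȳ − b·x̄ = 31.833 − 4.794384·7.333 = -3.324220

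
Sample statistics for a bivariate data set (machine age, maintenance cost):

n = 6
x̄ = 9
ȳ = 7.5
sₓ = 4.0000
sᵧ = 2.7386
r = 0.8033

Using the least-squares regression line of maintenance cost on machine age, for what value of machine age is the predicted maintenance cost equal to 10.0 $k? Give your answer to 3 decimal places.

b = r · sᵧ/sₓ = 0.8033 · 2.7386/4 = 0.549979
a = ȳ − b·x̄ = 7.5 − 0.549979·9 = 2.550186
Set a + b·x = 10.0: x = (10.0 − 2.550186) / 0.549979 = 13.545625

13.546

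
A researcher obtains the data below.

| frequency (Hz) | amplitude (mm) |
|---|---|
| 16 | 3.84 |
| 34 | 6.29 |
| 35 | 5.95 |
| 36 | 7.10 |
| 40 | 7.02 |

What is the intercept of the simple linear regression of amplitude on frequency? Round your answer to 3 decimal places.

1.654

n = 5, Σx = 161, Σy = 30.2, Σxy = 1019.95, Σx² = 5533
Sxx = Σx² − (Σx)²/n = 5533 − 5184.2 = 348.8
Sxy = Σxy − (Σx)(Σy)/n = 1019.95 − 972.44 = 47.51
b = Sxy/Sxx = 47.51/348.8 = 0.136210
a = ȳ − b·x̄ = 6.04 − 0.136210·32.2 = 1.654042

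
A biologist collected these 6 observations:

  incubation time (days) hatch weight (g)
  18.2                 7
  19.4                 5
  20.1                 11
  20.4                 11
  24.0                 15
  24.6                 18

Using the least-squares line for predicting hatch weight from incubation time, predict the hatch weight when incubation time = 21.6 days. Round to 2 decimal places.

n = 6, Σx = 126.7, Σy = 67, Σxy = 1472.7, Σx² = 2708.93
Sxx = Σx² − (Σx)²/n = 2708.93 − 2675.481667 = 33.448333
Sxy = Σxy − (Σx)(Σy)/n = 1472.7 − 1414.816667 = 57.883333
b = Sxy/Sxx = 57.883333/33.448333 = 1.730530
a = ȳ − b·x̄ = 11.166667 − 1.730530·21.116667 = -25.376352
ŷ(21.6) = a + b·21.6 = -25.376352 + 1.730530·21.6 = 12.003089

12.00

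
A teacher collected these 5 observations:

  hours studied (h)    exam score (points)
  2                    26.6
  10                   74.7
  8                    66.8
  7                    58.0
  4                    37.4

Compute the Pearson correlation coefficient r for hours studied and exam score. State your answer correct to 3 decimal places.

n = 5, Σx = 31, Σy = 263.5, Σxy = 1890.2, Σx² = 233, Σy² = 15512.65
Sxx = Σx² − (Σx)²/n = 233 − 192.2 = 40.8
Sxy = Σxy − (Σx)(Σy)/n = 1890.2 − 1633.7 = 256.5
Syy = Σy² − (Σy)²/n = 15512.65 − 13886.45 = 1626.2
r = Sxy/√(Sxx·Syy) = 256.5/√(66348.96) = 256.5/257.582919 = 0.995796

0.996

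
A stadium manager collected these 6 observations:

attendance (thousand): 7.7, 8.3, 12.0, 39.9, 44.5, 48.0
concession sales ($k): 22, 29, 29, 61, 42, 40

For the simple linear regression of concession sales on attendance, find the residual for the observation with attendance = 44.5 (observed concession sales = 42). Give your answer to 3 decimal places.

-4.902

n = 6, Σx = 160.4, Σy = 223, Σxy = 6981, Σx² = 6148.44
Sxx = Σx² − (Σx)²/n = 6148.44 − 4288.026667 = 1860.413333
Sxy = Σxy − (Σx)(Σy)/n = 6981 − 5961.533333 = 1019.466667
b = Sxy/Sxx = 1019.466667/1860.413333 = 0.547979
a = ȳ − b·x̄ = 37.166667 − 0.547979·26.733333 = 22.517372
ŷ(44.5) = 22.517372 + 0.547979·44.5 = 46.902420
residual = y − ŷ = 42 − 46.902420 = -4.902420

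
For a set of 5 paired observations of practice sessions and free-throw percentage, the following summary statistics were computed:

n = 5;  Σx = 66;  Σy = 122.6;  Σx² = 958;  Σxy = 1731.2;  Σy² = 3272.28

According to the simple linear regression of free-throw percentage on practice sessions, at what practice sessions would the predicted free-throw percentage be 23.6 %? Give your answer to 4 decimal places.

Sxx = Σx² − (Σx)²/n = 958 − 871.2 = 86.8
Sxy = Σxy − (Σx)(Σy)/n = 1731.2 − 1618.32 = 112.88
b = Sxy/Sxx = 112.88/86.8 = 1.300461
a = ȳ − b·x̄ = 24.52 − 1.300461·13.2 = 7.353917
Set a + b·x = 23.6: x = (23.6 − 7.353917) / 1.300461 = 12.492558

12.4926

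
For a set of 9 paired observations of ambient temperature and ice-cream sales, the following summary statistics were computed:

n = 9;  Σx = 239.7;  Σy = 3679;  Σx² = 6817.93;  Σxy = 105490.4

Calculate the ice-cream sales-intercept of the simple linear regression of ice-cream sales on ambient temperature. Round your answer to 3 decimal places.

-51.951

Sxx = Σx² − (Σx)²/n = 6817.93 − 6384.01 = 433.92
Sxy = Σxy − (Σx)(Σy)/n = 105490.4 − 97984.033333 = 7506.366667
b = Sxy/Sxx = 7506.366667/433.92 = 17.298964
a = ȳ − b·x̄ = 408.777778 − 17.298964·26.633333 = -51.951310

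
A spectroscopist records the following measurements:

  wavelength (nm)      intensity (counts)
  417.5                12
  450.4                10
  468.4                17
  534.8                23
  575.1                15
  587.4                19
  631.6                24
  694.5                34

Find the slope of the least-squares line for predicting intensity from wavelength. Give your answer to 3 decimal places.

n = 8, Σx = 4359.7, Σy = 154, Σxy = 88335.7, Σx² = 2439603.59
Sxx = Σx² − (Σx)²/n = 2439603.59 − 2375873.01125 = 63730.57875
Sxy = Σxy − (Σx)(Σy)/n = 88335.7 − 83924.225 = 4411.475
b = Sxy/Sxx = 4411.475/63730.57875 = 0.069221

0.069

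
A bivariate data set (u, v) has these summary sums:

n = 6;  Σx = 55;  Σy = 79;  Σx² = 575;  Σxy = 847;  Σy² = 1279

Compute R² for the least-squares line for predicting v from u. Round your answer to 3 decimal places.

0.892

Sxx = Σx² − (Σx)²/n = 575 − 504.166667 = 70.833333
Sxy = Σxy − (Σx)(Σy)/n = 847 − 724.166667 = 122.833333
Syy = Σy² − (Σy)²/n = 1279 − 1040.166667 = 238.833333
R² = Sxy²/(Sxx·Syy) = (122.833333)²/(70.833333·238.833333) = 0.891867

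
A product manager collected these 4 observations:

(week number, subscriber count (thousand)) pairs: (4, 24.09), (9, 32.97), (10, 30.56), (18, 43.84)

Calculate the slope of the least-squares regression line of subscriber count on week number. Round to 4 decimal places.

1.3930

n = 4, Σx = 41, Σy = 131.46, Σxy = 1487.81, Σx² = 521
Sxx = Σx² − (Σx)²/n = 521 − 420.25 = 100.75
Sxy = Σxy − (Σx)(Σy)/n = 1487.81 − 1347.465 = 140.345
b = Sxy/Sxx = 140.345/100.75 = 1.393002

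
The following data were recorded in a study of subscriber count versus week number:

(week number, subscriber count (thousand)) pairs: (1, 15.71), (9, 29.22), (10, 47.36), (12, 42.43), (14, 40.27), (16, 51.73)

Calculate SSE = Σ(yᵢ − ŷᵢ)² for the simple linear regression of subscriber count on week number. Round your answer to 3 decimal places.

174.185

n = 6, Σx = 62, Σy = 226.72, Σxy = 2652.91, Σx² = 778, Σy² = 9441.5528
Sxx = Σx² − (Σx)²/n = 778 − 640.666667 = 137.333333
Sxy = Σxy − (Σx)(Σy)/n = 2652.91 − 2342.773333 = 310.136667
Syy = Σy² − (Σy)²/n = 9441.5528 − 8566.993067 = 874.559733
b = Sxy/Sxx = 310.136667/137.333333 = 2.258277
SSE = Syy − b·Sxy = 874.559733 − 2.258277·310.136667 = 174.185325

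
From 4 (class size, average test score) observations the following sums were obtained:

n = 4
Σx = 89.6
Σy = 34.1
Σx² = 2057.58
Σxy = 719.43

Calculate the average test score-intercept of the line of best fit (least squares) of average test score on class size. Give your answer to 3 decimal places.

28.208

Sxx = Σx² − (Σx)²/n = 2057.58 − 2007.04 = 50.54
Sxy = Σxy − (Σx)(Σy)/n = 719.43 − 763.84 = -44.41
b = Sxy/Sxx = -44.41/50.54 = -0.878710
a = ȳ − b·x̄ = 8.525 − (-0.878710)·22.4 = 28.208102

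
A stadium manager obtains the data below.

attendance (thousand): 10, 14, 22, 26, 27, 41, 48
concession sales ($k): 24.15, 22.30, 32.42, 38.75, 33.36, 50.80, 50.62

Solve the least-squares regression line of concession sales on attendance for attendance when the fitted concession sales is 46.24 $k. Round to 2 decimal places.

n = 7, Σx = 188, Σy = 252.4, Σxy = 7687.72, Σx² = 6170
Sxx = Σx² − (Σx)²/n = 6170 − 5049.142857 = 1120.857143
Sxy = Σxy − (Σx)(Σy)/n = 7687.72 − 6778.742857 = 908.977143
b = Sxy/Sxx = 908.977143/1120.857143 = 0.810966
a = ȳ − b·x̄ = 36.057143 − 0.810966·26.857143 = 14.276911
Set a + b·x = 46.24: x = (46.24 − 14.276911) / 0.810966 = 39.413595

39.41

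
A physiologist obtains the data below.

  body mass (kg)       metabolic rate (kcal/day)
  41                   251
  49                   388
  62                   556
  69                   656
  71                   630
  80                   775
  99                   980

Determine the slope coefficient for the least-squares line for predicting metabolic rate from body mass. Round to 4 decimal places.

n = 7, Σx = 471, Σy = 4236, Σxy = 312789, Σx² = 33929
Sxx = Σx² − (Σx)²/n = 33929 − 31691.571429 = 2237.428571
Sxy = Σxy − (Σx)(Σy)/n = 312789 − 285022.285714 = 27766.714286
b = Sxy/Sxx = 27766.714286/2237.428571 = 12.410101

12.4101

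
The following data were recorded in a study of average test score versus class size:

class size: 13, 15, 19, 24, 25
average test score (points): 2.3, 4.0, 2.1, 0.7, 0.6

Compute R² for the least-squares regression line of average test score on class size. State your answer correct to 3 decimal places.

n = 5, Σx = 96, Σy = 9.7, Σxy = 161.6, Σx² = 1956, Σy² = 26.55
Sxx = Σx² − (Σx)²/n = 1956 − 1843.2 = 112.8
Sxy = Σxy − (Σx)(Σy)/n = 161.6 − 186.24 = -24.64
Syy = Σy² − (Σy)²/n = 26.55 − 18.818 = 7.732
R² = Sxy²/(Sxx·Syy) = (-24.64)²/(112.8·7.732) = 0.696114

0.696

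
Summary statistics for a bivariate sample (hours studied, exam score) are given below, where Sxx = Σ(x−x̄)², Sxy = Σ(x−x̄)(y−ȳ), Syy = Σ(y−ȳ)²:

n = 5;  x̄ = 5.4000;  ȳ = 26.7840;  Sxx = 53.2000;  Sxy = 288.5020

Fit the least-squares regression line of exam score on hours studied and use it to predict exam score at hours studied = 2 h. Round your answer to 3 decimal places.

8.346

b = Sxy/Sxx = 288.502/53.2 = 5.422970
a = ȳ − b·x̄ = 26.784 − 5.422970·5.4 = -2.500038
ŷ(2) = a + b·2 = -2.500038 + 5.422970·2 = 8.345902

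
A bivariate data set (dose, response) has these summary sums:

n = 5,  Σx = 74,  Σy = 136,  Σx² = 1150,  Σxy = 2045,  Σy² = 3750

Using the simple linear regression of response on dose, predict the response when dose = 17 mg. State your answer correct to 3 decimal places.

28.493

Sxx = Σx² − (Σx)²/n = 1150 − 1095.2 = 54.8
Sxy = Σxy − (Σx)(Σy)/n = 2045 − 2012.8 = 32.2
b = Sxy/Sxx = 32.2/54.8 = 0.587591
a = ȳ − b·x̄ = 27.2 − 0.587591·14.8 = 18.503650
ŷ(17) = a + b·17 = 18.503650 + 0.587591·17 = 28.492701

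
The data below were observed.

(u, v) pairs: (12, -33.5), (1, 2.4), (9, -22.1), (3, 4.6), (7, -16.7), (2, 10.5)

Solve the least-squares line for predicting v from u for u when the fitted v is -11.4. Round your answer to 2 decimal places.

n = 6, Σx = 34, Σy = -54.8, Σxy = -680.6, Σx² = 288
Sxx = Σx² − (Σx)²/n = 288 − 192.666667 = 95.333333
Sxy = Σxy − (Σx)(Σy)/n = -680.6 − (-310.533333) = -370.066667
b = Sxy/Sxx = -370.066667/95.333333 = -3.881818
a = ȳ − b·x̄ = -9.133333 − (-3.881818)·5.666667 = 12.863636
Set a + b·x = -11.4: x = (-11.4 − 12.863636) / (-3.881818) = 6.250585

6.25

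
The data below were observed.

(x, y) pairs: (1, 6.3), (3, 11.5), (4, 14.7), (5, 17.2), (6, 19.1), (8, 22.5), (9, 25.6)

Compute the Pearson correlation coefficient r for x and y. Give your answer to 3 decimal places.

n = 7, Σx = 36, Σy = 116.9, Σxy = 710.6, Σx² = 232, Σy² = 2210.29
Sxx = Σx² − (Σx)²/n = 232 − 185.142857 = 46.857143
Sxy = Σxy − (Σx)(Σy)/n = 710.6 − 601.2 = 109.4
Syy = Σy² − (Σy)²/n = 2210.29 − 1952.23 = 258.06
r = Sxy/√(Sxx·Syy) = 109.4/√(12091.954286) = 109.4/109.963422 = 0.994876

0.995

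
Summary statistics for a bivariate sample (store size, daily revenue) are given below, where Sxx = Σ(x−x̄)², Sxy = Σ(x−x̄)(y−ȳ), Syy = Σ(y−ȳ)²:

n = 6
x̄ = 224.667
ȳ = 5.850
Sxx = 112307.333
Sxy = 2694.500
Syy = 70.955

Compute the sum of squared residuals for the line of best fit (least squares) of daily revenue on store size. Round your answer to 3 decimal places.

b = Sxy/Sxx = 2694.5/112307.333 = 0.023992
SSE = Syy − b·Sxy = 70.955 − 0.023992·2694.5 = 6.308017

6.308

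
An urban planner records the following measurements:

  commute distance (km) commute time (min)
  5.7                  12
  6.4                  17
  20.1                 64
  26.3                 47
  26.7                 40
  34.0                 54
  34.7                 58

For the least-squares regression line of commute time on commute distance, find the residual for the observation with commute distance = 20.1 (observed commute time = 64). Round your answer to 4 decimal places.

24.9137

n = 7, Σx = 153.9, Σy = 292, Σxy = 7616.3, Σx² = 4242.13
Sxx = Σx² − (Σx)²/n = 4242.13 − 3383.601429 = 858.528571
Sxy = Σxy − (Σx)(Σy)/n = 7616.3 − 6419.828571 = 1196.471429
b = Sxy/Sxx = 1196.471429/858.528571 = 1.393630
a = ȳ − b·x̄ = 41.714286 − 1.393630·21.985714 = 11.074328
ŷ(20.1) = 11.074328 + 1.393630·20.1 = 39.086297
residual = y − ŷ = 64 − 39.086297 = 24.913703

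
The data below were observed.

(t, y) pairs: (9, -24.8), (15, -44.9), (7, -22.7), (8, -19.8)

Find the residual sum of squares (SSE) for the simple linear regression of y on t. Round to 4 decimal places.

n = 4, Σx = 39, Σy = -112.2, Σxy = -1214, Σx² = 419, Σy² = 3538.38
Sxx = Σx² − (Σx)²/n = 419 − 380.25 = 38.75
Sxy = Σxy − (Σx)(Σy)/n = -1214 − (-1093.95) = -120.05
Syy = Σy² − (Σy)²/n = 3538.38 − 3147.21 = 391.17
b = Sxy/Sxx = -120.05/38.75 = -3.098065
SSE = Syy − b·Sxy = 391.17 − (-3.098065)·(-120.05) = 19.247355

19.2474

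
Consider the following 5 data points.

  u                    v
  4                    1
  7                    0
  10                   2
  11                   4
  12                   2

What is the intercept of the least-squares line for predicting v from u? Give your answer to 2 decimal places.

-0.83

n = 5, Σx = 44, Σy = 9, Σxy = 92, Σx² = 430
Sxx = Σx² − (Σx)²/n = 430 − 387.2 = 42.8
Sxy = Σxy − (Σx)(Σy)/n = 92 − 79.2 = 12.8
b = Sxy/Sxx = 12.8/42.8 = 0.299065
a = ȳ − b·x̄ = 1.8 − 0.299065·8.8 = -0.831776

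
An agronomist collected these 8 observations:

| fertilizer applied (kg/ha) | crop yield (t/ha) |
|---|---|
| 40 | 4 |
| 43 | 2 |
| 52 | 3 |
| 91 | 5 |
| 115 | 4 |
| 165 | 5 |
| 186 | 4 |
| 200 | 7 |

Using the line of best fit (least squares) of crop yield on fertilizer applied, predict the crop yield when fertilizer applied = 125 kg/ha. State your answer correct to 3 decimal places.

n = 8, Σx = 892, Σy = 34, Σxy = 4286, Σx² = 129480
Sxx = Σx² − (Σx)²/n = 129480 − 99458 = 30022
Sxy = Σxy − (Σx)(Σy)/n = 4286 − 3791 = 495
b = Sxy/Sxx = 495/30022 = 0.016488
a = ȳ − b·x̄ = 4.25 − 0.016488·111.5 = 2.411598
ŷ(125) = a + b·125 = 2.411598 + 0.016488·125 = 4.472587

4.473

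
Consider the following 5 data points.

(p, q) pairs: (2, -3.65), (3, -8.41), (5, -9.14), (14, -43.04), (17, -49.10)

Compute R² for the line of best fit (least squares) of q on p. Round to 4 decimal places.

0.9878

n = 5, Σx = 41, Σy = -113.34, Σxy = -1515.49, Σx² = 523, Σy² = 4430.8418
Sxx = Σx² − (Σx)²/n = 523 − 336.2 = 186.8
Sxy = Σxy − (Σx)(Σy)/n = -1515.49 − (-929.388) = -586.102
Syy = Σy² − (Σy)²/n = 4430.8418 − 2569.19112 = 1861.65068
R² = Sxy²/(Sxx·Syy) = (-586.102)²/(186.8·1861.65068) = 0.987805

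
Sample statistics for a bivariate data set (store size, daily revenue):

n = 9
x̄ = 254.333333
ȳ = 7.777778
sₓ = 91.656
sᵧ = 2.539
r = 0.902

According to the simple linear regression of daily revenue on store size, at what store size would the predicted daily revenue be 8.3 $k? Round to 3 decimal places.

b = r · sᵧ/sₓ = 0.902 · 2.539/91.656 = 0.024987
a = ȳ − b·x̄ = 7.777778 − 0.024987·254.333333 = 1.422836
Set a + b·x = 8.3: x = (8.3 − 1.422836) / 0.024987 = 275.233359

275.233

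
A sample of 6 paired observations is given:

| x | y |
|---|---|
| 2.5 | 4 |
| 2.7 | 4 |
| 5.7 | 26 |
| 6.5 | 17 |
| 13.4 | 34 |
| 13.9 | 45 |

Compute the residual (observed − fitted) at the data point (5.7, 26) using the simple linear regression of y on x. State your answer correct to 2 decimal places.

9.69

n = 6, Σx = 44.7, Σy = 130, Σxy = 1360.6, Σx² = 461.05
Sxx = Σx² − (Σx)²/n = 461.05 − 333.015 = 128.035
Sxy = Σxy − (Σx)(Σy)/n = 1360.6 − 968.5 = 392.1
b = Sxy/Sxx = 392.1/128.035 = 3.062444
a = ȳ − b·x̄ = 21.666667 − 3.062444·7.45 = -1.148540
ŷ(5.7) = -1.148540 + 3.062444·5.7 = 16.307390
residual = y − ŷ = 26 − 16.307390 = 9.692610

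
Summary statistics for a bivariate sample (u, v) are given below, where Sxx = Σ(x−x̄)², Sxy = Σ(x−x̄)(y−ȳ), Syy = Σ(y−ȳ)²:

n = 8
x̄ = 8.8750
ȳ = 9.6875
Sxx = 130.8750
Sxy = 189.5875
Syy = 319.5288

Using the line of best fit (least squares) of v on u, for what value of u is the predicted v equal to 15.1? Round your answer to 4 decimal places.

12.6113

b = Sxy/Sxx = 189.5875/130.875 = 1.448615
a = ȳ − b·x̄ = 9.6875 − 1.448615·8.875 = -3.168959
Set a + b·x = 15.1: x = (15.1 − (-3.168959)) / 1.448615 = 12.611327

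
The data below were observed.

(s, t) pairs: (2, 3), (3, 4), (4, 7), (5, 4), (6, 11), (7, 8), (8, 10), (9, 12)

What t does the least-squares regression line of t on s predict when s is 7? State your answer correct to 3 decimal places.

9.214

n = 8, Σx = 44, Σy = 59, Σxy = 376, Σx² = 284
Sxx = Σx² − (Σx)²/n = 284 − 242 = 42
Sxy = Σxy − (Σx)(Σy)/n = 376 − 324.5 = 51.5
b = Sxy/Sxx = 51.5/42 = 1.226190
a = ȳ − b·x̄ = 7.375 − 1.226190·5.5 = 0.630952
ŷ(7) = a + b·7 = 0.630952 + 1.226190·7 = 9.214286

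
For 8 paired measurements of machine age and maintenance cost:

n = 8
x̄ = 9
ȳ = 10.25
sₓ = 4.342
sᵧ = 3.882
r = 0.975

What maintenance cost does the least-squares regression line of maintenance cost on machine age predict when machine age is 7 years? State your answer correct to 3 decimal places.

8.507

b = r · sᵧ/sₓ = 0.975 · 3.882/4.342 = 0.871707
a = ȳ − b·x̄ = 10.25 − 0.871707·9 = 2.404641
ŷ(7) = a + b·7 = 2.404641 + 0.871707·7 = 8.506587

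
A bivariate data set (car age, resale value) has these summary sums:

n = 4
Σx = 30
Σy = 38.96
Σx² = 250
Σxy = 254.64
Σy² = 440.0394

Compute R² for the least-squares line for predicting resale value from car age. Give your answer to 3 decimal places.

Sxx = Σx² − (Σx)²/n = 250 − 225 = 25
Sxy = Σxy − (Σx)(Σy)/n = 254.64 − 292.2 = -37.56
Syy = Σy² − (Σy)²/n = 440.0394 − 379.4704 = 60.569
R² = Sxy²/(Sxx·Syy) = (-37.56)²/(25·60.569) = 0.931667

0.932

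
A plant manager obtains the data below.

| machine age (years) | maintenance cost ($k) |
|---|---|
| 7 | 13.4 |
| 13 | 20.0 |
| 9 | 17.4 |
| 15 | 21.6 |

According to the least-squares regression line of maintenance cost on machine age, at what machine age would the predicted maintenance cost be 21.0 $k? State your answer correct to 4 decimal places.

14.0526

n = 4, Σx = 44, Σy = 72.4, Σxy = 834.4, Σx² = 524
Sxx = Σx² − (Σx)²/n = 524 − 484 = 40
Sxy = Σxy − (Σx)(Σy)/n = 834.4 − 796.4 = 38
b = Sxy/Sxx = 38/40 = 0.95
a = ȳ − b·x̄ = 18.1 − 0.95·11 = 7.65
Set a + b·x = 21.0: x = (21.0 − 7.65) / 0.95 = 14.052632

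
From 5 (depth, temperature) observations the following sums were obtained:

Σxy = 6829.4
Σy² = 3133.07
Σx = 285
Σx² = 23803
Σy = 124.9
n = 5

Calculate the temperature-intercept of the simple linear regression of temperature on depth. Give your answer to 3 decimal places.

27.166

Sxx = Σx² − (Σx)²/n = 23803 − 16245 = 7558
Sxy = Σxy − (Σx)(Σy)/n = 6829.4 − 7119.3 = -289.9
b = Sxy/Sxx = -289.9/7558 = -0.038357
a = ȳ − b·x̄ = 24.98 − (-0.038357)·57 = 27.166332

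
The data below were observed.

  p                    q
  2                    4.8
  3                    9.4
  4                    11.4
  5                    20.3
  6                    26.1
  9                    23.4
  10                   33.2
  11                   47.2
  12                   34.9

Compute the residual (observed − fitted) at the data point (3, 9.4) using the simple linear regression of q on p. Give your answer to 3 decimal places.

n = 9, Σx = 62, Σy = 210.7, Σxy = 1822.1, Σx² = 536
Sxx = Σx² − (Σx)²/n = 536 − 427.111111 = 108.888889
Sxy = Σxy − (Σx)(Σy)/n = 1822.1 − 1451.488889 = 370.611111
b = Sxy/Sxx = 370.611111/108.888889 = 3.403571
a = ȳ − b·x̄ = 23.411111 − 3.403571·6.888889 = -0.035714
ŷ(3) = -0.035714 + 3.403571·3 = 10.175
residual = y − ŷ = 9.4 − 10.175 = -0.775

-0.775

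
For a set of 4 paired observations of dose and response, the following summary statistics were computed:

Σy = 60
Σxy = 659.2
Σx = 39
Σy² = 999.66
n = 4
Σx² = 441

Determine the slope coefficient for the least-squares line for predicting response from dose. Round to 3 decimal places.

Sxx = Σx² − (Σx)²/n = 441 − 380.25 = 60.75
Sxy = Σxy − (Σx)(Σy)/n = 659.2 − 585 = 74.2
b = Sxy/Sxx = 74.2/60.75 = 1.221399

1.221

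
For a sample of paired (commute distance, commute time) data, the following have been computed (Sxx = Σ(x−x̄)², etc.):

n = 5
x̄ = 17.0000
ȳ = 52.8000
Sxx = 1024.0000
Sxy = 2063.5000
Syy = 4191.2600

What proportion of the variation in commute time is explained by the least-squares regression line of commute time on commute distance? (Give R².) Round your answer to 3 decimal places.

R² = Sxy²/(Sxx·Syy) = (2063.5)²/(1024·4191.26) = 0.992120

0.992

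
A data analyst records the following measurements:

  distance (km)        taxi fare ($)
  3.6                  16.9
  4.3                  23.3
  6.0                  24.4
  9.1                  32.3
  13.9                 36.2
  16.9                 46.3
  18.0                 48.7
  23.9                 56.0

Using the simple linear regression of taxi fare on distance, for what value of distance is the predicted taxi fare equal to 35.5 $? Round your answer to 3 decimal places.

n = 8, Σx = 95.7, Σy = 284.1, Σxy = 4102.01, Σx² = 1524.29
Sxx = Σx² − (Σx)²/n = 1524.29 − 1144.81125 = 379.47875
Sxy = Σxy − (Σx)(Σy)/n = 4102.01 − 3398.54625 = 703.46375
b = Sxy/Sxx = 703.46375/379.47875 = 1.853763
a = ȳ − b·x̄ = 35.5125 − 1.853763·11.9625 = 13.336857
Set a + b·x = 35.5: x = (35.5 − 13.336857) / 1.853763 = 11.955757

11.956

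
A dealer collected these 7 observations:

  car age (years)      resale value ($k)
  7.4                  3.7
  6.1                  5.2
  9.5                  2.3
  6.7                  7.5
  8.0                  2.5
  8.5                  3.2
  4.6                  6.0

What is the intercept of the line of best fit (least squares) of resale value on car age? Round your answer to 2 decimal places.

n = 7, Σx = 50.8, Σy = 30.4, Σxy = 206, Σx² = 384.52
Sxx = Σx² − (Σx)²/n = 384.52 − 368.662857 = 15.857143
Sxy = Σxy − (Σx)(Σy)/n = 206 − 220.617143 = -14.617143
b = Sxy/Sxx = -14.617143/15.857143 = -0.921802
a = ȳ − b·x̄ = 4.342857 − (-0.921802)·7.257143 = 11.032505

11.03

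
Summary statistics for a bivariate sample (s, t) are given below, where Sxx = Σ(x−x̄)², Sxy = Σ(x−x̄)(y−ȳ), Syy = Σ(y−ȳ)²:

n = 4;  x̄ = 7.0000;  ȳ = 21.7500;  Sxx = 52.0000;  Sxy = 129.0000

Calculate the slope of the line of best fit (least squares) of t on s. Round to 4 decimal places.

b = Sxy/Sxx = 129/52 = 2.480769

2.4808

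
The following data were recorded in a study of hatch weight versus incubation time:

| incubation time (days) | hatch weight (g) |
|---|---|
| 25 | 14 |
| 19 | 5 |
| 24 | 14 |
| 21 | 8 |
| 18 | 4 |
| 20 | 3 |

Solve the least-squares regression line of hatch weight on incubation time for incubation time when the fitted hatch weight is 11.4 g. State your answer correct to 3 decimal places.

23.198

n = 6, Σx = 127, Σy = 48, Σxy = 1081, Σx² = 2727
Sxx = Σx² − (Σx)²/n = 2727 − 2688.166667 = 38.833333
Sxy = Σxy − (Σx)(Σy)/n = 1081 − 1016 = 65
b = Sxy/Sxx = 65/38.833333 = 1.673820
a = ȳ − b·x̄ = 8 − 1.673820·21.166667 = -27.429185
Set a + b·x = 11.4: x = (11.4 − (-27.429185)) / 1.673820 = 23.197949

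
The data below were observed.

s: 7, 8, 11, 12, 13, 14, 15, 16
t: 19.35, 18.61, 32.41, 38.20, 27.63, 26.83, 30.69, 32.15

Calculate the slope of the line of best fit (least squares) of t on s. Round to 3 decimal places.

1.366

n = 8, Σx = 96, Σy = 225.87, Σxy = 2808.8, Σx² = 1224
Sxx = Σx² − (Σx)²/n = 1224 − 1152 = 72
Sxy = Σxy − (Σx)(Σy)/n = 2808.8 − 2710.44 = 98.36
b = Sxy/Sxx = 98.36/72 = 1.366111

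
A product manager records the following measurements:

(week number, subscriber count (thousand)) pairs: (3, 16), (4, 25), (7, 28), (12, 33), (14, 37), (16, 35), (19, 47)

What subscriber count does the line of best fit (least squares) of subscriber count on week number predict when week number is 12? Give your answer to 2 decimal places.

33.51

n = 7, Σx = 75, Σy = 221, Σxy = 2711, Σx² = 1031
Sxx = Σx² − (Σx)²/n = 1031 − 803.571429 = 227.428571
Sxy = Σxy − (Σx)(Σy)/n = 2711 − 2367.857143 = 343.142857
b = Sxy/Sxx = 343.142857/227.428571 = 1.508794
a = ȳ − b·x̄ = 31.571429 − 1.508794·10.714286 = 15.405779
ŷ(12) = a + b·12 = 15.405779 + 1.508794·12 = 33.511307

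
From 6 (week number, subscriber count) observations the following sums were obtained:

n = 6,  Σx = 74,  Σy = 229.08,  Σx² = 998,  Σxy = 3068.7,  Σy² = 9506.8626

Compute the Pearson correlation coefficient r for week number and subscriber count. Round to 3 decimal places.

0.955

Sxx = Σx² − (Σx)²/n = 998 − 912.666667 = 85.333333
Sxy = Σxy − (Σx)(Σy)/n = 3068.7 − 2825.32 = 243.38
Syy = Σy² − (Σy)²/n = 9506.8626 − 8746.2744 = 760.5882
r = Sxy/√(Sxx·Syy) = 243.38/√(64903.5264) = 243.38/254.761705 = 0.955324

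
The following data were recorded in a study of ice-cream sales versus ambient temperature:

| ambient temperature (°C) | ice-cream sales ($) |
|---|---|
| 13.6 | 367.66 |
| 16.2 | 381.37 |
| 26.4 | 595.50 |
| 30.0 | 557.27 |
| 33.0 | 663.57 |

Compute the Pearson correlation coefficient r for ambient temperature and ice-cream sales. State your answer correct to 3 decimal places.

n = 5, Σx = 119.2, Σy = 2565.37, Σxy = 65515.48, Σx² = 3133.36, Σy² = 1386112.2003
Sxx = Σx² − (Σx)²/n = 3133.36 − 2841.728 = 291.632
Sxy = Σxy − (Σx)(Σy)/n = 65515.48 − 61158.4208 = 4357.0592
Syy = Σy² − (Σy)²/n = 1386112.2003 − 1316224.64738 = 69887.55292
r = Sxy/√(Sxx·Syy) = 4357.0592/√(20381446.833165) = 4357.0592/4514.581579 = 0.965108

0.965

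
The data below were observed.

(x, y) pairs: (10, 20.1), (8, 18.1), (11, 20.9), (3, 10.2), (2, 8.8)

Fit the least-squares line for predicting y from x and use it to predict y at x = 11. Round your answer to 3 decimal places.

21.456

n = 5, Σx = 34, Σy = 78.1, Σxy = 623.9, Σx² = 298
Sxx = Σx² − (Σx)²/n = 298 − 231.2 = 66.8
Sxy = Σxy − (Σx)(Σy)/n = 623.9 − 531.08 = 92.82
b = Sxy/Sxx = 92.82/66.8 = 1.389521
a = ȳ − b·x̄ = 15.62 − 1.389521·6.8 = 6.171257
ŷ(11) = a + b·11 = 6.171257 + 1.389521·11 = 21.455988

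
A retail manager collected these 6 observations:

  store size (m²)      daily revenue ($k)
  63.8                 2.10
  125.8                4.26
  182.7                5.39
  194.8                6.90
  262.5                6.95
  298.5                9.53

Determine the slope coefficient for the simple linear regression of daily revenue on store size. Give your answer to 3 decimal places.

n = 6, Σx = 1128.1, Σy = 35.13, Σxy = 7667.841, Σx² = 249230.91
Sxx = Σx² − (Σx)²/n = 249230.91 − 212101.601667 = 37129.308333
Sxy = Σxy − (Σx)(Σy)/n = 7667.841 − 6605.0255 = 1062.8155
b = Sxy/Sxx = 1062.8155/37129.308333 = 0.028625

0.029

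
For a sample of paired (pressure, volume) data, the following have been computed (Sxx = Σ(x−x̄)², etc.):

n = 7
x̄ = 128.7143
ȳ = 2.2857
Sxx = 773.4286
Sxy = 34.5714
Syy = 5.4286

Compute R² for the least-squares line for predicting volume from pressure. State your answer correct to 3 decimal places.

R² = Sxy²/(Sxx·Syy) = (34.5714)²/(773.4286·5.4286) = 0.284660

0.285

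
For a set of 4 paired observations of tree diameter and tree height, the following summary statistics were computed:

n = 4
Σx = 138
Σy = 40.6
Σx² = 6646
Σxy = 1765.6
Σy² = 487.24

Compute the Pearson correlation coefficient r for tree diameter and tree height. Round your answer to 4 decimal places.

Sxx = Σx² − (Σx)²/n = 6646 − 4761 = 1885
Sxy = Σxy − (Σx)(Σy)/n = 1765.6 − 1400.7 = 364.9
Syy = Σy² − (Σy)²/n = 487.24 − 412.09 = 75.15
r = Sxy/√(Sxx·Syy) = 364.9/√(141657.75) = 364.9/376.374481 = 0.969513

0.9695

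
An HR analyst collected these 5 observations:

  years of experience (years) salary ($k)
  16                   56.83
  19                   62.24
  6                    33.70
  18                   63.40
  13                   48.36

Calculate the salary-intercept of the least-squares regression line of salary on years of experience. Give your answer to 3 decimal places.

19.321

n = 5, Σx = 72, Σy = 264.53, Σxy = 4063.92, Σx² = 1146
Sxx = Σx² − (Σx)²/n = 1146 − 1036.8 = 109.2
Sxy = Σxy − (Σx)(Σy)/n = 4063.92 − 3809.232 = 254.688
b = Sxy/Sxx = 254.688/109.2 = 2.332308
a = ȳ − b·x̄ = 52.906 − 2.332308·14.4 = 19.320769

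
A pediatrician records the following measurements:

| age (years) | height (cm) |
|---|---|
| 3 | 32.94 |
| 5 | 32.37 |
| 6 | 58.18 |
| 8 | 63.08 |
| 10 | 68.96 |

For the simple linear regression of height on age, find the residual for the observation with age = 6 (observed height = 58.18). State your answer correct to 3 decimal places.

n = 5, Σx = 32, Σy = 255.53, Σxy = 1803.99, Σx² = 234
Sxx = Σx² − (Σx)²/n = 234 − 204.8 = 29.2
Sxy = Σxy − (Σx)(Σy)/n = 1803.99 − 1635.392 = 168.598
b = Sxy/Sxx = 168.598/29.2 = 5.773904
a = ȳ − b·x̄ = 51.106 − 5.773904·6.4 = 14.153014
ŷ(6) = 14.153014 + 5.773904·6 = 48.796438
residual = y − ŷ = 58.18 − 48.796438 = 9.383562

9.384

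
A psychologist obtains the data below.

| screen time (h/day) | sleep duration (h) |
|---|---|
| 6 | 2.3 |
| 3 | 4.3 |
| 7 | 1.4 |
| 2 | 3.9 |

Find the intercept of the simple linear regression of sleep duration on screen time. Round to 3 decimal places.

5.424

n = 4, Σx = 18, Σy = 11.9, Σxy = 44.3, Σx² = 98
Sxx = Σx² − (Σx)²/n = 98 − 81 = 17
Sxy = Σxy − (Σx)(Σy)/n = 44.3 − 53.55 = -9.25
b = Sxy/Sxx = -9.25/17 = -0.544118
a = ȳ − b·x̄ = 2.975 − (-0.544118)·4.5 = 5.423529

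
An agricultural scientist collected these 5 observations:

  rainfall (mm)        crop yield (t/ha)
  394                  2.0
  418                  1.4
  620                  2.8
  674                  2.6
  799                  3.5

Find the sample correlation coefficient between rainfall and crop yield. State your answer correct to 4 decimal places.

0.9278

n = 5, Σx = 2905, Σy = 12.3, Σxy = 7658.1, Σx² = 1807037, Σy² = 32.81
Sxx = Σx² − (Σx)²/n = 1807037 − 1687805 = 119232
Sxy = Σxy − (Σx)(Σy)/n = 7658.1 − 7146.3 = 511.8
Syy = Σy² − (Σy)²/n = 32.81 − 30.258 = 2.552
r = Sxy/√(Sxx·Syy) = 511.8/√(304280.064) = 511.8/551.615866 = 0.927820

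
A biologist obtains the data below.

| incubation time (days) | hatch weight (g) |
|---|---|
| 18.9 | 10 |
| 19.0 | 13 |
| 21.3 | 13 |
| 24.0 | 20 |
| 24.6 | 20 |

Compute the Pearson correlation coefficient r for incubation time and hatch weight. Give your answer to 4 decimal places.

0.9474

n = 5, Σx = 107.8, Σy = 76, Σxy = 1684.9, Σx² = 2353.06, Σy² = 1238
Sxx = Σx² − (Σx)²/n = 2353.06 − 2324.168 = 28.892
Sxy = Σxy − (Σx)(Σy)/n = 1684.9 − 1638.56 = 46.34
Syy = Σy² − (Σy)²/n = 1238 − 1155.2 = 82.8
r = Sxy/√(Sxx·Syy) = 46.34/√(2392.2576) = 46.34/48.910710 = 0.947441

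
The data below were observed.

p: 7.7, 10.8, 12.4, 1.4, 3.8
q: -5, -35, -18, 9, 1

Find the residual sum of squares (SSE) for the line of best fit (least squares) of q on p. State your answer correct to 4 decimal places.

n = 5, Σx = 36.1, Σy = -48, Σxy = -623.3, Σx² = 346.09, Σy² = 1656
Sxx = Σx² − (Σx)²/n = 346.09 − 260.642 = 85.448
Sxy = Σxy − (Σx)(Σy)/n = -623.3 − (-346.56) = -276.74
Syy = Σy² − (Σy)²/n = 1656 − 460.8 = 1195.2
b = Sxy/Sxx = -276.74/85.448 = -3.238695
SSE = Syy − b·Sxy = 1195.2 − (-3.238695)·(-276.74) = 298.923579

298.9236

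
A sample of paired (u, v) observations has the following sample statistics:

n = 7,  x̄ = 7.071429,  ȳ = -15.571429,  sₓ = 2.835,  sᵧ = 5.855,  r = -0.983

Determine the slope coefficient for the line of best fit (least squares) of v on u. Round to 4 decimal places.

-2.0301

b = r · sᵧ/sₓ = -0.983 · 5.855/2.835 = -2.030146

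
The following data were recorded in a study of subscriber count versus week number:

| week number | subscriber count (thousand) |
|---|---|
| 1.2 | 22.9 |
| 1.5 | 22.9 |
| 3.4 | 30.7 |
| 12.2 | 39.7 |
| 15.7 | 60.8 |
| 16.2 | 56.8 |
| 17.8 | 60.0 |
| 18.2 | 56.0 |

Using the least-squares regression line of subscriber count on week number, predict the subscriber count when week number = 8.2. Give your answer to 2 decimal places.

38.19

n = 8, Σx = 86.2, Σy = 349.8, Σxy = 4612.47, Σx² = 1321.1
Sxx = Σx² − (Σx)²/n = 1321.1 − 928.805 = 392.295
Sxy = Σxy − (Σx)(Σy)/n = 4612.47 − 3769.095 = 843.375
b = Sxy/Sxx = 843.375/392.295 = 2.149849
a = ȳ − b·x̄ = 43.725 − 2.149849·10.775 = 20.560377
ŷ(8.2) = a + b·8.2 = 20.560377 + 2.149849·8.2 = 38.189139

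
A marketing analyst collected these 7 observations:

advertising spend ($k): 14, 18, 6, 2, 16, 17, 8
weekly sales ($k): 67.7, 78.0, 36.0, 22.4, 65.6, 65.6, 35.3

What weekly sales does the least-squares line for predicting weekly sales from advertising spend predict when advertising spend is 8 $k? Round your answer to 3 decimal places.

41.053

n = 7, Σx = 81, Σy = 370.6, Σxy = 5059.8, Σx² = 1169
Sxx = Σx² − (Σx)²/n = 1169 − 937.285714 = 231.714286
Sxy = Σxy − (Σx)(Σy)/n = 5059.8 − 4288.371429 = 771.428571
b = Sxy/Sxx = 771.428571/231.714286 = 3.329223
a = ȳ − b·x̄ = 52.942857 − 3.329223·11.571429 = 14.418989
ŷ(8) = a + b·8 = 14.418989 + 3.329223·8 = 41.052774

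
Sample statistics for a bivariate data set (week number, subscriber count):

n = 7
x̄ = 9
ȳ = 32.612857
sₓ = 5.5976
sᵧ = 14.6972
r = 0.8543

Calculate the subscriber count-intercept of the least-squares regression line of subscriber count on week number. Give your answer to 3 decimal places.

12.425

b = r · sᵧ/sₓ = 0.8543 · 14.6972/5.5976 = 2.243072
a = ȳ − b·x̄ = 32.612857 − 2.243072·9 = 12.425212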